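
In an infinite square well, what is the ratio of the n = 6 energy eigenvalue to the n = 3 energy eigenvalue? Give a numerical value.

4

E_n = n²π²ℏ²/(2mL²) so the ratio is n₂²/n₁² = 36/9 = 4.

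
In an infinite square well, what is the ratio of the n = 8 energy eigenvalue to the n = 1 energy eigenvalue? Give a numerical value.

E_n = n²π²ℏ²/(2mL²) so the ratio is n₂²/n₁² = 64/1 = 64.

64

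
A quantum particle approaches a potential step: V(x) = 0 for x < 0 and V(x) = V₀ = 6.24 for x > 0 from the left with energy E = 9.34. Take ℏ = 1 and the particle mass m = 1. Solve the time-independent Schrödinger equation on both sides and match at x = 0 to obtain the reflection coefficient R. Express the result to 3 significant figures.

R = 0.0723

On each side the TISE gives plane waves with k = √(2m(E − V))/ℏ: k₁ = √(2·1·9.34) = 4.322, k₂ = √(2·1·3.1) = 2.490.
Continuity of ψ and ψ′ at the step yields the reflection amplitude r = (k₁ − k₂)/(k₁ + k₂) = 0.2689; thus R = |r|² = 0.07233, T = 0.9277.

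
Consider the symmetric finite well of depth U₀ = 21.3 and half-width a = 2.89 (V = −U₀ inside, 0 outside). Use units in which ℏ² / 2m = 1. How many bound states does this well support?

N = 9

Define the well-strength parameter z₀ = (a/ℏ)√(2mU₀) = 2.89 × √(2·0.5·21.3) = 13.34.
A new bound state (alternating even/odd) appears each time z₀ passes a multiple of π/2, so N = ⌊2z₀/π⌋ + 1 = ⌊8.491⌋ + 1 = 9.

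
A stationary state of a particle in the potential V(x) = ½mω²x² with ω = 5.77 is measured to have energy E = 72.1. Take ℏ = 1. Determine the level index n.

Invert E_n = (n + ½)ℏω: n = E/ℏω − ½ = 11.996, so n = 12.

n = 12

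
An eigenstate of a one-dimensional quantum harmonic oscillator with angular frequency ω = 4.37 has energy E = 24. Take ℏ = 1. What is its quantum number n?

Invert E_n = (n + ½)ℏω: n = E/ℏω − ½ = 4.992, so n = 5.

n = 5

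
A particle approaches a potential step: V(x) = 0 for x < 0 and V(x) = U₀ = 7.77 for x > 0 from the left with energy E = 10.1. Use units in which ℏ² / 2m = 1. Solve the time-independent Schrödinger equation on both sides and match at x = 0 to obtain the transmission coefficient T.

The wavenumbers are k₁ = √(2mE)/ℏ = 3.178 on the left and k₂ = √(2m(E − U₀))/ℏ = 1.526 on the right.
Matching ψ and ψ′ at x = 0 gives r = (k₁ − k₂)/(k₁ + k₂), so R = r² = 0.1233 and T = 1 − R = 0.8767.

T = 0.877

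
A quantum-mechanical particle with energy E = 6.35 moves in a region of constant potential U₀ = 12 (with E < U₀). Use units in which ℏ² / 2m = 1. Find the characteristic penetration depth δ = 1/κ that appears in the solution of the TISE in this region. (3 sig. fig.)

Since E < U₀ the TISE in this region is ψ'' = κ²ψ with κ = √(2m(U₀ − E))/ℏ.
κ = √(2 × 0.5 × 5.65) = 2.377. The penetration depth is δ = 1/κ = 0.421.

δ = 0.421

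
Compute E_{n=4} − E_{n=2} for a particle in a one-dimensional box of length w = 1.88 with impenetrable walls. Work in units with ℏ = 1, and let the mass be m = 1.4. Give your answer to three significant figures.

ΔE = 12.0

E_n = n²π²ℏ²/(2mw²), so ΔE = (4² − 2²) π²ℏ²/(2mw²).
ΔE = 12 × π² / (2 × 1.4 × 1.88²) = 11.97.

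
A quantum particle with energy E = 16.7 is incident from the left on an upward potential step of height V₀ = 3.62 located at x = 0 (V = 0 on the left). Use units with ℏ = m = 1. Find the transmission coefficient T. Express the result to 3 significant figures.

On each side the TISE gives plane waves with k = √(2m(E − V))/ℏ: k₁ = √(2·1·16.7) = 5.779, k₂ = √(2·1·13.08) = 5.115.
Matching ψ and ψ′ at x = 0 gives r = (k₁ − k₂)/(k₁ + k₂), so R = r² = 0.003722 and T = 1 − R = 0.9963.

T = 0.996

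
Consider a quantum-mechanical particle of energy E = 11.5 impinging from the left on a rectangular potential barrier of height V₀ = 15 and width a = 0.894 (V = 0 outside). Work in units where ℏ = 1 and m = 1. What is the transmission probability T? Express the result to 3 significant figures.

T = 0.0251

E < V₀: inside the barrier ψ ∝ e^{±κx} with κ = √(2m(V₀ − E))/ℏ = 2.646.
κa = 2.365, sinh(κa) = 5.277.
The exact tunnelling result is T⁻¹ = 1 + V₀² sinh²(κa) / [4E(V₀ − E)] = 39.91, so T = 0.0251.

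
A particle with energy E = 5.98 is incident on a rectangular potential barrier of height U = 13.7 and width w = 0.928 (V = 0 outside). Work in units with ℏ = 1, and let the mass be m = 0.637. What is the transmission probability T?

Since E < U the interior solution is evanescent with decay constant κ = √(2m(U − E))/ℏ = 3.136.
κw = 2.910, sinh(κw) = 9.154.
The exact tunnelling result is T⁻¹ = 1 + U² sinh²(κw) / [4E(U − E)] = 86.17, so T = 0.0116.

T = 0.0116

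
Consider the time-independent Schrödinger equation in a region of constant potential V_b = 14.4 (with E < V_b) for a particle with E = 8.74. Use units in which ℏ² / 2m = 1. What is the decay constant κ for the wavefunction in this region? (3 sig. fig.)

κ = 2.38

Since E < V_b the TISE in this region is ψ'' = κ²ψ with κ = √(2m(V_b − E))/ℏ.
κ = √(2 × 0.5 × 5.66) = 2.379.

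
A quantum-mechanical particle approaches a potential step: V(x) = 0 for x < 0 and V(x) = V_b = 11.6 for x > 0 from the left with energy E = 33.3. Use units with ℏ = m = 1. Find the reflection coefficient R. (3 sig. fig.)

R = 0.0114

The wavenumbers are k₁ = √(2mE)/ℏ = 8.161 on the left and k₂ = √(2m(E − V_b))/ℏ = 6.588 on the right.
Matching ψ and ψ′ at x = 0 gives r = (k₁ − k₂)/(k₁ + k₂), so R = r² = 0.01138 and T = 1 − R = 0.9886.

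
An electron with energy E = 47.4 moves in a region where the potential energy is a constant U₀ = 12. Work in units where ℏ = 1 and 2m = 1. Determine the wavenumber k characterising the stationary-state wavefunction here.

With E > U₀ the solution is oscillatory, ψ ∝ e^{±ikx} with k = √(2m(E − U₀))/ℏ.
k = √(2 × 0.5 × 35.4) = 5.950.

k = 5.95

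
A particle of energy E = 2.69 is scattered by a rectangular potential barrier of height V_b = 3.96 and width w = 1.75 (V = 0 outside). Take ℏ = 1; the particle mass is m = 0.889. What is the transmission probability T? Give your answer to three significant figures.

T = 0.0180

Since E < V_b the interior solution is evanescent with decay constant κ = √(2m(V_b − E))/ℏ = 1.503.
κw = 2.630, sinh(κw) = 6.899.
Matching ψ, ψ′ at both faces gives T = [1 + V_b² sinh²(κw) / (4E(V_b − E))]⁻¹ = 1/55.62 = 0.0180.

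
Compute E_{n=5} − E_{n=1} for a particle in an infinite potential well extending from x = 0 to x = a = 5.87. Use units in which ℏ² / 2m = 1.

ΔE = 6.87

E_n = n²π²ℏ²/(2ma²), so ΔE = (5² − 1²) π²ℏ²/(2ma²).
ΔE = 24 × π² / (2 × 0.5 × 5.87²) = 6.874.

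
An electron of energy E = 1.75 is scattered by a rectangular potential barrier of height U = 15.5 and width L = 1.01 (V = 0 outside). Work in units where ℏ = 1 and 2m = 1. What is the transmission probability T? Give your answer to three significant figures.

T = 0.000895

Since E < U the interior solution is evanescent with decay constant κ = √(2m(U − E))/ℏ = 3.708.
κL = 3.745, sinh(κL) = 21.15.
The exact tunnelling result is T⁻¹ = 1 + U² sinh²(κL) / [4E(U − E)] = 1117, so T = 0.000895.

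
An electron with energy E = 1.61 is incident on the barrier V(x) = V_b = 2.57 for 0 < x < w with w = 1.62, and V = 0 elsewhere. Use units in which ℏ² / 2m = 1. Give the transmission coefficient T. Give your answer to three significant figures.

T = 0.146

Since E < V_b the interior solution is evanescent with decay constant κ = √(2m(V_b − E))/ℏ = 0.9798.
κw = 1.587, sinh(κw) = 2.343.
The exact tunnelling result is T⁻¹ = 1 + V_b² sinh²(κw) / [4E(V_b − E)] = 6.865, so T = 0.146.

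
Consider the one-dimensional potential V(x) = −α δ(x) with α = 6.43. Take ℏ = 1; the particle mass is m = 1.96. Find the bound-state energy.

The bound state is ψ(x) = √κ e^{−κ|x|}. The derivative jump ψ'(0⁺) − ψ'(0⁻) = −(2mα/ℏ²)ψ(0) fixes κ = mα/ℏ² = 12.60.
Then E = −ℏ²κ²/(2m) = −mα²/(2ℏ²) = -40.52.

E = -40.5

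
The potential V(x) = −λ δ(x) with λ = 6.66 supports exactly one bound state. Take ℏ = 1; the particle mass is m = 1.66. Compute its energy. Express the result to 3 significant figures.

E = -36.8

For x ≠ 0 the bound state is ψ ∝ e^{−κ|x|}; integrating the TISE across the delta gives the cusp condition 2κ = 2mλ/ℏ², so κ = 11.06.
Then E = −ℏ²κ²/(2m) = −mλ²/(2ℏ²) = -36.82.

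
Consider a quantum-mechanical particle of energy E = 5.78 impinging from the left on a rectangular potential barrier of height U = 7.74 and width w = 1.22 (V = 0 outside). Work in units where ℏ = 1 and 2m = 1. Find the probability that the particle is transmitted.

Since E < U the interior solution is evanescent with decay constant κ = √(2m(U − E))/ℏ = 1.400.
κw = 1.708, sinh(κw) = 2.668.
The exact tunnelling result is T⁻¹ = 1 + U² sinh²(κw) / [4E(U − E)] = 10.41, so T = 0.0960.

T = 0.0960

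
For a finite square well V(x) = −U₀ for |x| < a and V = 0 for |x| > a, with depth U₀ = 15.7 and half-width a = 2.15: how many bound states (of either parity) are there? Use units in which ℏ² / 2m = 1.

The dimensionless depth is z₀ = a√(2mU₀)/ℏ = 2.15 × √(15.70) = 8.519.
The even/odd transcendental equations gain one root per π/2 in z₀, giving N = 1 + ⌊2z₀/π⌋ = 1 + ⌊5.423⌋ = 6.

N = 6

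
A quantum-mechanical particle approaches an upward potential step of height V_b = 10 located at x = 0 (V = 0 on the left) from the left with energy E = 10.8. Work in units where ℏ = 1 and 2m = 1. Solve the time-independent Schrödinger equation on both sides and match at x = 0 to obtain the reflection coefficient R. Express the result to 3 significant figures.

On each side the TISE gives plane waves with k = √(2m(E − V))/ℏ: k₁ = √(2·½·10.8) = 3.286, k₂ = √(2·½·0.8) = 0.8944.
Matching ψ and ψ′ at x = 0 gives r = (k₁ − k₂)/(k₁ + k₂), so R = r² = 0.3273 and T = 1 − R = 0.6727.

R = 0.327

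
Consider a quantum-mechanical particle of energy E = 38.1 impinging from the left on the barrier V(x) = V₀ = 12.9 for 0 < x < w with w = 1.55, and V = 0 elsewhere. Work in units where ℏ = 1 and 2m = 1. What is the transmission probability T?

Above the barrier the interior wavenumber is k₂ = √(2m(E − V₀))/ℏ = 5.020, giving phase k₂w = 7.781.
T = [1 + V₀² sin²(k₂w) / (4E(E − V₀))]⁻¹ = 1/1.043 = 0.959.

T = 0.959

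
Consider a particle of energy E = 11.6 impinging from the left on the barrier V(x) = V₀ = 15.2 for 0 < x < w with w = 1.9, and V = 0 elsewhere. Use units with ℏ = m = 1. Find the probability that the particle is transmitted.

T = 0.000108

Since E < V₀ the interior solution is evanescent with decay constant κ = √(2m(V₀ − E))/ℏ = 2.683.
κw = 5.098, sinh(κw) = 81.86.
Matching ψ, ψ′ at both faces gives T = [1 + V₀² sinh²(κw) / (4E(V₀ − E))]⁻¹ = 1/9270 = 0.000108.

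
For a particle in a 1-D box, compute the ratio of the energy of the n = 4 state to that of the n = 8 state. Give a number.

0.25

Since E_n ∝ n², the ratio is (4/8)² = 0.25.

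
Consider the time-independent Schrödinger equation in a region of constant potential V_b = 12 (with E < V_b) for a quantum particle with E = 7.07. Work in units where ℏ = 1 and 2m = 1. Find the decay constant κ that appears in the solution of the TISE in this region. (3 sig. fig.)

Since E < V_b the TISE in this region is ψ'' = κ²ψ with κ = √(2m(V_b − E))/ℏ.
κ = √(2 × 0.5 × 4.93) = 2.220.

κ = 2.22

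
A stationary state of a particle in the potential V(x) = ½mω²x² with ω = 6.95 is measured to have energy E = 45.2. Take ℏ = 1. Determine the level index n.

E_n = ℏω(n + ½) ⇒ n = E/(ℏω) − ½ = 45.2/6.95 − 0.5 = 6.004 → n = 6.

n = 6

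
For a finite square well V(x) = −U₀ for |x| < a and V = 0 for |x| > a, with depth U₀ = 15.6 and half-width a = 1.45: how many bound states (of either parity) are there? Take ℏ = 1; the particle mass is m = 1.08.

Define the well-strength parameter z₀ = (a/ℏ)√(2mU₀) = 1.45 × √(2·1.08·15.6) = 8.417.
The even/odd transcendental equations gain one root per π/2 in z₀, giving N = 1 + ⌊2z₀/π⌋ = 1 + ⌊5.358⌋ = 6.

N = 6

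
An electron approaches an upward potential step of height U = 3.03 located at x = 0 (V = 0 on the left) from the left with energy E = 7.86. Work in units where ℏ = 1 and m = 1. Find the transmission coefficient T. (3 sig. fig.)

The wavenumbers are k₁ = √(2mE)/ℏ = 3.965 on the left and k₂ = √(2m(E − U))/ℏ = 3.108 on the right.
Continuity of ψ and ψ′ at the step yields the reflection amplitude r = (k₁ − k₂)/(k₁ + k₂) = 0.1211; thus R = |r|² = 0.01467, T = 0.9853.

T = 0.985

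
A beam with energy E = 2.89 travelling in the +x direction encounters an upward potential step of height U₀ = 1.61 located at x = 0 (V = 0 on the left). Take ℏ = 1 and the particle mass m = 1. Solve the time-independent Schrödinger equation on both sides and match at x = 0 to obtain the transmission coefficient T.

T = 0.960

The wavenumbers are k₁ = √(2mE)/ℏ = 2.404 on the left and k₂ = √(2m(E − U₀))/ℏ = 1.600 on the right.
Matching ψ and ψ′ at x = 0 gives r = (k₁ − k₂)/(k₁ + k₂), so R = r² = 0.04033 and T = 1 − R = 0.9597.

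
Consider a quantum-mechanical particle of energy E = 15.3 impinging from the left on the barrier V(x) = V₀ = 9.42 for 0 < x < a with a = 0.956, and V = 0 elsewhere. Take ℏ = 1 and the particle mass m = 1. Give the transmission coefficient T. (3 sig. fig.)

T = 0.995

Above the barrier the interior wavenumber is k₂ = √(2m(E − V₀))/ℏ = 3.429, giving phase k₂a = 3.278.
Matching at both interfaces gives T⁻¹ = 1 + V₀² sin²(k₂a) / [4E(E − V₀)] = 1.005, hence T = 0.995.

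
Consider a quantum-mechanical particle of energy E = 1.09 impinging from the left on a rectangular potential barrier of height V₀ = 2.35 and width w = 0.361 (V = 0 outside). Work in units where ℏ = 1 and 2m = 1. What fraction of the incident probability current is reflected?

Since E < V₀ the interior solution is evanescent with decay constant κ = √(2m(V₀ − E))/ℏ = 1.122.
κw = 0.4052, sinh(κw) = 0.4164.
Matching ψ, ψ′ at both faces gives T = [1 + V₀² sinh²(κw) / (4E(V₀ − E))]⁻¹ = 1/1.174 = 0.852.
R = 1 − T = 0.148.

R = 0.148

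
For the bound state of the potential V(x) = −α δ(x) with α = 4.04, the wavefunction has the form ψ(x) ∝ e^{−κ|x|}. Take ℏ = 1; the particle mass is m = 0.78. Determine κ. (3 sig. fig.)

Integrating the TISE across x = 0 gives the cusp condition ψ'(0⁺) − ψ'(0⁻) = −(2mα/ℏ²)ψ(0).
With ψ ∝ e^{−κ|x|} this yields −2κ = −2mα/ℏ², so κ = mα/ℏ² = 3.151.

κ = 3.15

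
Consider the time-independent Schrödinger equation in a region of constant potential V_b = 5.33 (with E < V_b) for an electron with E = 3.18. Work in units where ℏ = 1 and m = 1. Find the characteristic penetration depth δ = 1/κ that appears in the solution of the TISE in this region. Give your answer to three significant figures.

Since E < V_b the TISE in this region is ψ'' = κ²ψ with κ = √(2m(V_b − E))/ℏ.
κ = √(2 × 1 × 2.15) = 2.074. The penetration depth is δ = 1/κ = 0.482.

δ = 0.482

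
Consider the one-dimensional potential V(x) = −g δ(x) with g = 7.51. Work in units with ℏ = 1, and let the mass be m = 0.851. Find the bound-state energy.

E = -24.0

For x ≠ 0 the bound state is ψ ∝ e^{−κ|x|}; integrating the TISE across the delta gives the cusp condition 2κ = 2mg/ℏ², so κ = 6.391.
Then E = −ℏ²κ²/(2m) = −mg²/(2ℏ²) = -24.00.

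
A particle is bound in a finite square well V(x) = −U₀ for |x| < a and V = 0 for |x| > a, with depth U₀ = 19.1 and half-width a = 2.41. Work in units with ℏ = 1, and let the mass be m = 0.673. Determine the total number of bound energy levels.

N = 8

The dimensionless depth is z₀ = a√(2mU₀)/ℏ = 2.41 × √(25.71) = 12.22.
The even/odd transcendental equations gain one root per π/2 in z₀, giving N = 1 + ⌊2z₀/π⌋ = 1 + ⌊7.779⌋ = 8.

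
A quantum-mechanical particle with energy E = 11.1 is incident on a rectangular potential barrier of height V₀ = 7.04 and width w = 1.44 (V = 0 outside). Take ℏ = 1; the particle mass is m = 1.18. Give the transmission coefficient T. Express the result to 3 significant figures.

Above the barrier the interior wavenumber is k₂ = √(2m(E − V₀))/ℏ = 3.095, giving phase k₂w = 4.457.
T = [1 + V₀² sin²(k₂w) / (4E(E − V₀))]⁻¹ = 1/1.257 = 0.795.

T = 0.795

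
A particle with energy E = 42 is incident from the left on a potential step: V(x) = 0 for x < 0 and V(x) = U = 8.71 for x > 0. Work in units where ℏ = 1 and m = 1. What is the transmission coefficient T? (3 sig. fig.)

T = 0.997

The wavenumbers are k₁ = √(2mE)/ℏ = 9.165 on the left and k₂ = √(2m(E − U))/ℏ = 8.160 on the right.
Matching ψ and ψ′ at x = 0 gives r = (k₁ − k₂)/(k₁ + k₂), so R = r² = 0.003368 and T = 1 − R = 0.9966.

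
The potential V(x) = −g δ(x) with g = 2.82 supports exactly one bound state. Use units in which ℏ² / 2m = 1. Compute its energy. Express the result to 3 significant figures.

The bound state is ψ(x) = √κ e^{−κ|x|}. The derivative jump ψ'(0⁺) − ψ'(0⁻) = −(2mg/ℏ²)ψ(0) fixes κ = mg/ℏ² = 1.410.
Then E = −ℏ²κ²/(2m) = −mg²/(2ℏ²) = -1.988.

E = -1.99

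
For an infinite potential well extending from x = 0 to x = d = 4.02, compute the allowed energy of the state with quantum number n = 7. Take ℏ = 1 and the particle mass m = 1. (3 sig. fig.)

Requiring ψ(0) = ψ(d) = 0 quantises k = nπ/d, hence E_n = ℏ²k²/2m = n²π²ℏ²/(2md²).
E_7 = 7² × π² / (2 × 1 × 4.02²) = 14.96.

E = 15.0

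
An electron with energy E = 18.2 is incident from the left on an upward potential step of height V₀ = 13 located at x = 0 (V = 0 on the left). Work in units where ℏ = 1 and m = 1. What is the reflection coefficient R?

R = 0.0920

On each side the TISE gives plane waves with k = √(2m(E − V))/ℏ: k₁ = √(2·1·18.2) = 6.033, k₂ = √(2·1·5.2) = 3.225.
Matching ψ and ψ′ at x = 0 gives r = (k₁ − k₂)/(k₁ + k₂), so R = r² = 0.09201 and T = 1 − R = 0.9080.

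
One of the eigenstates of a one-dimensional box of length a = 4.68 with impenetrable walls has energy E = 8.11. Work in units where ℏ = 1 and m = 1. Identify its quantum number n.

For an infinite well E_n = n²π²ℏ²/(2ma²), so n = (a/πℏ)√(2mE).
n = (4.68/π) × √(2 × 1 × 8.11) = 6.000 → n = 6.

n = 6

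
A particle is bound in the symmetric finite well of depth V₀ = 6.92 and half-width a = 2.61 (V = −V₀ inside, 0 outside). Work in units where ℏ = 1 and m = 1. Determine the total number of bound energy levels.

Define the well-strength parameter z₀ = (a/ℏ)√(2mV₀) = 2.61 × √(2·1·6.92) = 9.710.
A new bound state (alternating even/odd) appears each time z₀ passes a multiple of π/2, so N = ⌊2z₀/π⌋ + 1 = ⌊6.181⌋ + 1 = 7.

N = 7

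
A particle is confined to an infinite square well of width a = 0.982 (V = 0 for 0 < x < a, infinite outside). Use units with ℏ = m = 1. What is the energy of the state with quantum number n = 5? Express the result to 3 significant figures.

E = 128

The infinite-well eigenfunctions ψ_n = √(2/a) sin(nπx/a) vanish at both walls, giving E_n = n²π²ℏ²/(2ma²).
E_5 = 5² × π² / (2 × 1 × 0.982²) = 127.9.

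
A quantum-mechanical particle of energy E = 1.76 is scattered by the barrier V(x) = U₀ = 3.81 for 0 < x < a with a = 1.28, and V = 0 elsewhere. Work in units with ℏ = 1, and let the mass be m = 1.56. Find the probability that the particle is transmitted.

T = 0.00612

E < U₀: inside the barrier ψ ∝ e^{±κx} with κ = √(2m(U₀ − E))/ℏ = 2.529.
κa = 3.237, sinh(κa) = 12.71.
Matching ψ, ψ′ at both faces gives T = [1 + U₀² sinh²(κa) / (4E(U₀ − E))]⁻¹ = 1/163.5 = 0.00612.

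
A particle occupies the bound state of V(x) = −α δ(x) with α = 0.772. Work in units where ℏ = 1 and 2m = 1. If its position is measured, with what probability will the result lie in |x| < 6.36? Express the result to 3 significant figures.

The normalised bound state is ψ = √κ e^{−κ|x|} with κ = mα/ℏ² = 0.3860.
P(|x| < d) = ∫_{−d}^{d} κ e^{−2κ|x|} dx = 1 − e^{−2κd} = 1 − e^{−4.910} = 0.9926.

P = 0.993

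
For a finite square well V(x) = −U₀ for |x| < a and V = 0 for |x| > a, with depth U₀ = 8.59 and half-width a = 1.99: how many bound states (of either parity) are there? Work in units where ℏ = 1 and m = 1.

The dimensionless depth is z₀ = a√(2mU₀)/ℏ = 1.99 × √(17.18) = 8.248.
A new bound state (alternating even/odd) appears each time z₀ passes a multiple of π/2, so N = ⌊2z₀/π⌋ + 1 = ⌊5.251⌋ + 1 = 6.

N = 6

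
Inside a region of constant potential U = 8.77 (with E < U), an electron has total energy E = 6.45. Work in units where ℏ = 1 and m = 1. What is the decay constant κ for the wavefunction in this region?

κ = 2.15

Since E < U the TISE in this region is ψ'' = κ²ψ with κ = √(2m(U − E))/ℏ.
κ = √(2 × 1 × 2.32) = 2.154.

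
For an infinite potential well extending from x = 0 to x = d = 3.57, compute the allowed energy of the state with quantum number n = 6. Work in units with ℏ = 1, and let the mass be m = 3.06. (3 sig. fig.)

E = 4.56

The infinite-well eigenfunctions ψ_n = √(2/d) sin(nπx/d) vanish at both walls, giving E_n = n²π²ℏ²/(2md²).
E_6 = 6² × π² / (2 × 3.06 × 3.57²) = 4.555.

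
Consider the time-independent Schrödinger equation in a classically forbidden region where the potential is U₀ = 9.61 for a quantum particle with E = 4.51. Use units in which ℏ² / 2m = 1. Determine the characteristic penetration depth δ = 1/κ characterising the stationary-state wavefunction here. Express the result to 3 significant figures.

Since E < U₀ the TISE in this region is ψ'' = κ²ψ with κ = √(2m(U₀ − E))/ℏ.
κ = √(2 × 0.5 × 5.1) = 2.258. The penetration depth is δ = 1/κ = 0.443.

δ = 0.443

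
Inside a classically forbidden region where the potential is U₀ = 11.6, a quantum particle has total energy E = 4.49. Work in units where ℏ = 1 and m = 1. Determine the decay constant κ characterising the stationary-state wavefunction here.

Since E < U₀ the TISE in this region is ψ'' = κ²ψ with κ = √(2m(U₀ − E))/ℏ.
κ = √(2 × 1 × 7.11) = 3.771.

κ = 3.77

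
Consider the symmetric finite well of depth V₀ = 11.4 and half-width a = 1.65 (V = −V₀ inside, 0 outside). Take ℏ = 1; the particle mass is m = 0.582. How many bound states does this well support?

Define the well-strength parameter z₀ = (a/ℏ)√(2mV₀) = 1.65 × √(2·0.582·11.4) = 6.011.
The even/odd transcendental equations gain one root per π/2 in z₀, giving N = 1 + ⌊2z₀/π⌋ = 1 + ⌊3.826⌋ = 4.

N = 4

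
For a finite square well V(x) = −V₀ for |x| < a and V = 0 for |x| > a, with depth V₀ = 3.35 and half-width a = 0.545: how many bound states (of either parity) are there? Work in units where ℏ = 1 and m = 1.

N = 1

The dimensionless depth is z₀ = a√(2mV₀)/ℏ = 0.545 × √(6.700) = 1.411.
The even/odd transcendental equations gain one root per π/2 in z₀, giving N = 1 + ⌊2z₀/π⌋ = 1 + ⌊0.8981⌋ = 1.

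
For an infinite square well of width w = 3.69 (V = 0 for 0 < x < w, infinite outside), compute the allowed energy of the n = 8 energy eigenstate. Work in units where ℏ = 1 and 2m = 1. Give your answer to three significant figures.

Requiring ψ(0) = ψ(w) = 0 quantises k = nπ/w, hence E_n = ℏ²k²/2m = n²π²ℏ²/(2mw²).
E_8 = 8² × π² / (2 × 0.5 × 3.69²) = 46.39.

E = 46.4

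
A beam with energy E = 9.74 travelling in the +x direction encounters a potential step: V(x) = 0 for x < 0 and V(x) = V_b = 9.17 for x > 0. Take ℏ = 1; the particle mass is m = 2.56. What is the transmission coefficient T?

T = 0.627

The wavenumbers are k₁ = √(2mE)/ℏ = 7.062 on the left and k₂ = √(2m(E − V_b))/ℏ = 1.708 on the right.
Matching ψ and ψ′ at x = 0 gives r = (k₁ − k₂)/(k₁ + k₂), so R = r² = 0.3726 and T = 1 − R = 0.6274.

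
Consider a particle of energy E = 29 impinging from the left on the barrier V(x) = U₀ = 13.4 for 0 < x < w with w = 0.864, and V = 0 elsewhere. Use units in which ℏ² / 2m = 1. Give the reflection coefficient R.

R = 0.00706

E > U₀: inside the barrier k₂ = √(2m(E − U₀))/ℏ = 3.950, k₂w = 3.413.
Matching at both interfaces gives T⁻¹ = 1 + U₀² sin²(k₂w) / [4E(E − U₀)] = 1.007, hence T = 0.993.
R = 1 − T = 0.00706.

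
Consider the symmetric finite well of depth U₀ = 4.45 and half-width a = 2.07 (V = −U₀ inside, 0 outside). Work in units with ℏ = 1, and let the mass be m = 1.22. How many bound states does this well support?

N = 5

Define the well-strength parameter z₀ = (a/ℏ)√(2mU₀) = 2.07 × √(2·1.22·4.45) = 6.821.
A new bound state (alternating even/odd) appears each time z₀ passes a multiple of π/2, so N = ⌊2z₀/π⌋ + 1 = ⌊4.342⌋ + 1 = 5.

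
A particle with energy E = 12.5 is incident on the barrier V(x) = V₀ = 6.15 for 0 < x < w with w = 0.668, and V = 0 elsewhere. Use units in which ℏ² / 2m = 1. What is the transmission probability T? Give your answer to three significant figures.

E > V₀: inside the barrier k₂ = √(2m(E − V₀))/ℏ = 2.520, k₂w = 1.683.
T = [1 + V₀² sin²(k₂w) / (4E(E − V₀))]⁻¹ = 1/1.118 = 0.895.

T = 0.895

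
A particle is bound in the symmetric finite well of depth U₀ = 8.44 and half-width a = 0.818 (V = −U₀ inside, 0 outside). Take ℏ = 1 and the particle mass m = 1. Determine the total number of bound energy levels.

N = 3

Define the well-strength parameter z₀ = (a/ℏ)√(2mU₀) = 0.818 × √(2·1·8.44) = 3.361.
A new bound state (alternating even/odd) appears each time z₀ passes a multiple of π/2, so N = ⌊2z₀/π⌋ + 1 = ⌊2.140⌋ + 1 = 3.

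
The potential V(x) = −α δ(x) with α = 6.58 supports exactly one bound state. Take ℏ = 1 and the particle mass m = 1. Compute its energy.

For x ≠ 0 the bound state is ψ ∝ e^{−κ|x|}; integrating the TISE across the delta gives the cusp condition 2κ = 2mα/ℏ², so κ = 6.580.
Then E = −ℏ²κ²/(2m) = −mα²/(2ℏ²) = -21.65.

E = -21.6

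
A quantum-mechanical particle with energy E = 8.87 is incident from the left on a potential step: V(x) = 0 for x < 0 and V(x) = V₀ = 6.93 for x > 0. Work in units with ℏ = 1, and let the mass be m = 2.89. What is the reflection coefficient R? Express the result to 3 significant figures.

R = 0.132

The wavenumbers are k₁ = √(2mE)/ℏ = 7.160 on the left and k₂ = √(2m(E − V₀))/ℏ = 3.349 on the right.
Continuity of ψ and ψ′ at the step yields the reflection amplitude r = (k₁ − k₂)/(k₁ + k₂) = 0.3627; thus R = |r|² = 0.1316, T = 0.8684.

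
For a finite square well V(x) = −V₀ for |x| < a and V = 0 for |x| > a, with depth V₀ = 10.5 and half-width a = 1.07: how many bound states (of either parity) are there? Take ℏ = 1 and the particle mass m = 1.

N = 4

The dimensionless depth is z₀ = a√(2mV₀)/ℏ = 1.07 × √(21.00) = 4.903.
A new bound state (alternating even/odd) appears each time z₀ passes a multiple of π/2, so N = ⌊2z₀/π⌋ + 1 = ⌊3.122⌋ + 1 = 4.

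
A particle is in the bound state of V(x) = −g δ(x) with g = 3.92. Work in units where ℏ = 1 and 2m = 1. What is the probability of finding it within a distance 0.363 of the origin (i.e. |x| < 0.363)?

The normalised bound state is ψ = √κ e^{−κ|x|} with κ = mg/ℏ² = 1.960.
P(|x| < d) = ∫_{−d}^{d} κ e^{−2κ|x|} dx = 1 − e^{−2κd} = 1 − e^{−1.423} = 0.7590.

P = 0.759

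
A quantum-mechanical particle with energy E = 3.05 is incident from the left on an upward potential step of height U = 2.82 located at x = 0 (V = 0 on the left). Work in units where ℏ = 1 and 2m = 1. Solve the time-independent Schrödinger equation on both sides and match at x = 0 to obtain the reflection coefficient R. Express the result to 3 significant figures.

R = 0.324

On each side the TISE gives plane waves with k = √(2m(E − V))/ℏ: k₁ = √(2·½·3.05) = 1.746, k₂ = √(2·½·0.23) = 0.4796.
Continuity of ψ and ψ′ at the step yields the reflection amplitude r = (k₁ − k₂)/(k₁ + k₂) = 0.5691; thus R = |r|² = 0.3239, T = 0.6761.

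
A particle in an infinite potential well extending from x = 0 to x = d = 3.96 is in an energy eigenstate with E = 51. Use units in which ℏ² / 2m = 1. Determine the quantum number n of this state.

n = 9

For an infinite well E_n = n²π²ℏ²/(2md²), so n = (d/πℏ)√(2mE).
n = (3.96/π) × √(2 × 0.5 × 51) = 9.002 → n = 9.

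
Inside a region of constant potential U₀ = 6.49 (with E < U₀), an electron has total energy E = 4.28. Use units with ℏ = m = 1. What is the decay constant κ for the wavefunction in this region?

κ = 2.10

Since E < U₀ the TISE in this region is ψ'' = κ²ψ with κ = √(2m(U₀ − E))/ℏ.
κ = √(2 × 1 × 2.21) = 2.102.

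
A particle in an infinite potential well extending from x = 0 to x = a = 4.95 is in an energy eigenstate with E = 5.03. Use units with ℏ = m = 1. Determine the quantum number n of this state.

For an infinite well E_n = n²π²ℏ²/(2ma²), so n = (a/πℏ)√(2mE).
n = (4.95/π) × √(2 × 1 × 5.03) = 4.998 → n = 5.

n = 5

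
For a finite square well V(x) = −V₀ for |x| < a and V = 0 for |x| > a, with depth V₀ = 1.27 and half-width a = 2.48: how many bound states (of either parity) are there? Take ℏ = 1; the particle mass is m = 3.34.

N = 5

The dimensionless depth is z₀ = a√(2mV₀)/ℏ = 2.48 × √(8.484) = 7.223.
A new bound state (alternating even/odd) appears each time z₀ passes a multiple of π/2, so N = ⌊2z₀/π⌋ + 1 = ⌊4.599⌋ + 1 = 5.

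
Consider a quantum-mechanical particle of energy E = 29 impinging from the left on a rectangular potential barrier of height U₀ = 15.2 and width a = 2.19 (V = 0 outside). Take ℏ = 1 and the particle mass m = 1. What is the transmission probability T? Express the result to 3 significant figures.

E > U₀: inside the barrier k₂ = √(2m(E − U₀))/ℏ = 5.254, k₂a = 11.51.
T = [1 + U₀² sin²(k₂a) / (4E(E − U₀))]⁻¹ = 1/1.110 = 0.901.

T = 0.901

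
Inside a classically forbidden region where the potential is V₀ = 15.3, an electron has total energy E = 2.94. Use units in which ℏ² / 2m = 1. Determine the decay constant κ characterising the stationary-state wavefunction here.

Since E < V₀ the TISE in this region is ψ'' = κ²ψ with κ = √(2m(V₀ − E))/ℏ.
κ = √(2 × 0.5 × 12.36) = 3.516.

κ = 3.52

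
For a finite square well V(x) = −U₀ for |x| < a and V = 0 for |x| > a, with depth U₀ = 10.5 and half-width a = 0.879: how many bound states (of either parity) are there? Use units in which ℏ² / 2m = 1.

The dimensionless depth is z₀ = a√(2mU₀)/ℏ = 0.879 × √(10.50) = 2.848.
The even/odd transcendental equations gain one root per π/2 in z₀, giving N = 1 + ⌊2z₀/π⌋ = 1 + ⌊1.813⌋ = 2.

N = 2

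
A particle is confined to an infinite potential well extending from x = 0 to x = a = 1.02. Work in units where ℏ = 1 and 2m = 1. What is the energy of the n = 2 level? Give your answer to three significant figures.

Requiring ψ(0) = ψ(a) = 0 quantises k = nπ/a, hence E_n = ℏ²k²/2m = n²π²ℏ²/(2ma²).
E_2 = 2² × π² / (2 × 0.5 × 1.02²) = 37.95.

E = 37.9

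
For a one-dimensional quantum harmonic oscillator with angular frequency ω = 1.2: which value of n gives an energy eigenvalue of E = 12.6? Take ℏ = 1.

E_n = ℏω(n + ½) ⇒ n = E/(ℏω) − ½ = 12.6/1.2 − 0.5 = 10.000 → n = 10.

n = 10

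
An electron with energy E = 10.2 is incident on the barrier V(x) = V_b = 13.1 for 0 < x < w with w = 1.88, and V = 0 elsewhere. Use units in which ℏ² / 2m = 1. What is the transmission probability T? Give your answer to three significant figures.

T = 0.00456

Since E < V_b the interior solution is evanescent with decay constant κ = √(2m(V_b − E))/ℏ = 1.703.
κw = 3.202, sinh(κw) = 12.26.
Matching ψ, ψ′ at both faces gives T = [1 + V_b² sinh²(κw) / (4E(V_b − E))]⁻¹ = 1/219.2 = 0.00456.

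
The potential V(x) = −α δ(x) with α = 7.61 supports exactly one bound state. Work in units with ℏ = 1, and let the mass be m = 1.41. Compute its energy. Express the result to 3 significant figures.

For x ≠ 0 the bound state is ψ ∝ e^{−κ|x|}; integrating the TISE across the delta gives the cusp condition 2κ = 2mα/ℏ², so κ = 10.73.
Then E = −ℏ²κ²/(2m) = −mα²/(2ℏ²) = -40.83.

E = -40.8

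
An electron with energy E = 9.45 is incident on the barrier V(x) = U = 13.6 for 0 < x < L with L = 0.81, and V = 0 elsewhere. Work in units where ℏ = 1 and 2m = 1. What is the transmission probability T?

T = 0.119

Since E < U the interior solution is evanescent with decay constant κ = √(2m(U − E))/ℏ = 2.037.
κL = 1.650, sinh(κL) = 2.508.
The exact tunnelling result is T⁻¹ = 1 + U² sinh²(κL) / [4E(U − E)] = 8.415, so T = 0.119.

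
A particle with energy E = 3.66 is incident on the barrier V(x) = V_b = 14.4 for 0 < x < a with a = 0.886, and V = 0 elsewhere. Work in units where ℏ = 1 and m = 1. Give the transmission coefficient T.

T = 0.000822

Since E < V_b the interior solution is evanescent with decay constant κ = √(2m(V_b − E))/ℏ = 4.635.
κa = 4.106, sinh(κa) = 30.35.
The exact tunnelling result is T⁻¹ = 1 + V_b² sinh²(κa) / [4E(V_b − E)] = 1216, so T = 0.000822.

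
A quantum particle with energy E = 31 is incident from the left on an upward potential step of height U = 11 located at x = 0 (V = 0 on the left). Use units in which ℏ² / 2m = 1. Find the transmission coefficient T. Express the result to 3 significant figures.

The wavenumbers are k₁ = √(2mE)/ℏ = 5.568 on the left and k₂ = √(2m(E − U))/ℏ = 4.472 on the right.
Matching ψ and ψ′ at x = 0 gives r = (k₁ − k₂)/(k₁ + k₂), so R = r² = 0.01191 and T = 1 − R = 0.9881.

T = 0.988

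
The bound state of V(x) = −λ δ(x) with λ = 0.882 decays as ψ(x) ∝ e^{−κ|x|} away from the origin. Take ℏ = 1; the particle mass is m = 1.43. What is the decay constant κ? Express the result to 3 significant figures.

Integrating the TISE across x = 0 gives the cusp condition ψ'(0⁺) − ψ'(0⁻) = −(2mλ/ℏ²)ψ(0).
With ψ ∝ e^{−κ|x|} this yields −2κ = −2mλ/ℏ², so κ = mλ/ℏ² = 1.261.

κ = 1.26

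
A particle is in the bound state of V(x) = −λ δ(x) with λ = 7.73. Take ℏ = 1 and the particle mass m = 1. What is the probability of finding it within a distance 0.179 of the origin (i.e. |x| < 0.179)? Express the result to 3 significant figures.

The normalised bound state is ψ = √κ e^{−κ|x|} with κ = mλ/ℏ² = 7.730.
P(|x| < d) = ∫_{−d}^{d} κ e^{−2κ|x|} dx = 1 − e^{−2κd} = 1 − e^{−2.767} = 0.9372.

P = 0.937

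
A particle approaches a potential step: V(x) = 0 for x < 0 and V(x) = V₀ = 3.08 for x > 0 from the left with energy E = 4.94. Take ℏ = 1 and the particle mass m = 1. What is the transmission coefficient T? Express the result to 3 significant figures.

T = 0.943

On each side the TISE gives plane waves with k = √(2m(E − V))/ℏ: k₁ = √(2·1·4.94) = 3.143, k₂ = √(2·1·1.86) = 1.929.
Continuity of ψ and ψ′ at the step yields the reflection amplitude r = (k₁ − k₂)/(k₁ + k₂) = 0.2395; thus R = |r|² = 0.05734, T = 0.9427.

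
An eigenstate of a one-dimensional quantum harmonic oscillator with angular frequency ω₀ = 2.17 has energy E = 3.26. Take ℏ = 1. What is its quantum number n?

n = 1

E_n = ℏω₀(n + ½) ⇒ n = E/(ℏω₀) − ½ = 3.26/2.17 − 0.5 = 1.002 → n = 1.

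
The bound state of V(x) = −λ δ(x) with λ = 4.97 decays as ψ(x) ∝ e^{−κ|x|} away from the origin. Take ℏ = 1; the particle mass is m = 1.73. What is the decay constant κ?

Integrate −(ℏ²/2m)ψ'' − λδ(x)ψ = Eψ from −ε to +ε: the ψ'' term gives ψ'(0⁺) − ψ'(0⁻) and the δ term gives −(2mλ/ℏ²)ψ(0).
With ψ ∝ e^{−κ|x|} this yields −2κ = −2mλ/ℏ², so κ = mλ/ℏ² = 8.598.

κ = 8.60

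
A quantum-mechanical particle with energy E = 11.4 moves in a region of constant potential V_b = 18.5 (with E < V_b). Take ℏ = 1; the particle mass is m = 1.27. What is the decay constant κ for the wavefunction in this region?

κ = 4.25

Since E < V_b the TISE in this region is ψ'' = κ²ψ with κ = √(2m(V_b − E))/ℏ.
κ = √(2 × 1.27 × 7.1) = 4.247.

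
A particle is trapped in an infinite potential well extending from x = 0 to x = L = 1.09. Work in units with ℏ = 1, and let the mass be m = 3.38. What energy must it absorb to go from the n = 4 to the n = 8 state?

E_n = n²π²ℏ²/(2mL²), so ΔE = (8² − 4²) π²ℏ²/(2mL²).
ΔE = 48 × π² / (2 × 3.38 × 1.09²) = 58.98.

ΔE = 59.0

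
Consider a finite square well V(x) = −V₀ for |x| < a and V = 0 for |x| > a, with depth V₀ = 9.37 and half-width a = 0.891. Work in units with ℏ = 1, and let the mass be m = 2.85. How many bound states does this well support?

Define the well-strength parameter z₀ = (a/ℏ)√(2mV₀) = 0.891 × √(2·2.85·9.37) = 6.512.
A new bound state (alternating even/odd) appears each time z₀ passes a multiple of π/2, so N = ⌊2z₀/π⌋ + 1 = ⌊4.145⌋ + 1 = 5.

N = 5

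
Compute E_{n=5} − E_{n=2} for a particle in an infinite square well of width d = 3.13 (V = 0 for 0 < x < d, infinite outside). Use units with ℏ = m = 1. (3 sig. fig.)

E_n = n²π²ℏ²/(2md²), so ΔE = (5² − 2²) π²ℏ²/(2md²).
ΔE = 21 × π² / (2 × 1 × 3.13²) = 10.58.

ΔE = 10.6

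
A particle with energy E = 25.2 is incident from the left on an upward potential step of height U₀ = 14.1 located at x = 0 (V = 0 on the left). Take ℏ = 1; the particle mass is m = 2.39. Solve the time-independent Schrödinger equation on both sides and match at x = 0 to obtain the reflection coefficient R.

R = 0.0409

The wavenumbers are k₁ = √(2mE)/ℏ = 10.98 on the left and k₂ = √(2m(E − U₀))/ℏ = 7.284 on the right.
Matching ψ and ψ′ at x = 0 gives r = (k₁ − k₂)/(k₁ + k₂), so R = r² = 0.04087 and T = 1 − R = 0.9591.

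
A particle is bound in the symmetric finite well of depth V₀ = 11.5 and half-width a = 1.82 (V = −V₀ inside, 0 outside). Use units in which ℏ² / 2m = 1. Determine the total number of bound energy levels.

The dimensionless depth is z₀ = a√(2mV₀)/ℏ = 1.82 × √(11.50) = 6.172.
A new bound state (alternating even/odd) appears each time z₀ passes a multiple of π/2, so N = ⌊2z₀/π⌋ + 1 = ⌊3.929⌋ + 1 = 4.

N = 4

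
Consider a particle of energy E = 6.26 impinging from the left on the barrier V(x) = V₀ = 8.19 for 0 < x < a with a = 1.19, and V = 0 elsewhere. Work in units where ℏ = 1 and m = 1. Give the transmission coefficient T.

E < V₀: inside the barrier ψ ∝ e^{±κx} with κ = √(2m(V₀ − E))/ℏ = 1.965.
κa = 2.338, sinh(κa) = 5.132.
Matching ψ, ψ′ at both faces gives T = [1 + V₀² sinh²(κa) / (4E(V₀ − E))]⁻¹ = 1/37.55 = 0.0266.

T = 0.0266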